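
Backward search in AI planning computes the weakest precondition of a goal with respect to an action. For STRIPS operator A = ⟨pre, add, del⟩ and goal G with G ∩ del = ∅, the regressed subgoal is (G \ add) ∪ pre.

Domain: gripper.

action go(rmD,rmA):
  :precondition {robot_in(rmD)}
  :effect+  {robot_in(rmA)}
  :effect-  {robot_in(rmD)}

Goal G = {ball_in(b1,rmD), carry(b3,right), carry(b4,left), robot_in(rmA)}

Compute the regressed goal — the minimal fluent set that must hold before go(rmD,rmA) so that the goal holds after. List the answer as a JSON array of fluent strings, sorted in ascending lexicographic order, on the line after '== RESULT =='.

Compute (G \ add) ∪ pre:
  G ∩ del = {}  (empty — regression defined)
  G \ add = {ball_in(b1,rmD), carry(b3,right), carry(b4,left), robot_in(rmA)} \ {robot_in(rmA)} = {ball_in(b1,rmD), carry(b3,right), carry(b4,left)}
  ∪ pre   = {ball_in(b1,rmD), carry(b3,right), carry(b4,left)} ∪ {robot_in(rmD)}
          = {ball_in(b1,rmD), carry(b3,right), carry(b4,left), robot_in(rmD)}

== RESULT ==
["ball_in(b1,rmD)", "carry(b3,right)", "carry(b4,left)", "robot_in(rmD)"]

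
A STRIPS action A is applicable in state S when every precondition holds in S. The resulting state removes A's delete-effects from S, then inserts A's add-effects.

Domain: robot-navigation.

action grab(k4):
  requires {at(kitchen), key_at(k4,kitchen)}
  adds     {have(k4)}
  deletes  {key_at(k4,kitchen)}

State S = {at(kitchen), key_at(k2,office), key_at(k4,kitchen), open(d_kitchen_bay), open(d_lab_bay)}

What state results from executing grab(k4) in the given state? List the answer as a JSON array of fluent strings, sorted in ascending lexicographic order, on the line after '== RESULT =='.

Compute (S \ del) ∪ add:
  pre ⊆ S: {at(kitchen), key_at(k4,kitchen)} ⊆ S  — applicable
  S \ del = {at(kitchen), key_at(k2,office), open(d_kitchen_bay), open(d_lab_bay)}
  ∪ add   = {at(kitchen), have(k4), key_at(k2,office), open(d_kitchen_bay), open(d_lab_bay)}

== RESULT ==
["at(kitchen)", "have(k4)", "key_at(k2,office)", "open(d_kitchen_bay)", "open(d_lab_bay)"]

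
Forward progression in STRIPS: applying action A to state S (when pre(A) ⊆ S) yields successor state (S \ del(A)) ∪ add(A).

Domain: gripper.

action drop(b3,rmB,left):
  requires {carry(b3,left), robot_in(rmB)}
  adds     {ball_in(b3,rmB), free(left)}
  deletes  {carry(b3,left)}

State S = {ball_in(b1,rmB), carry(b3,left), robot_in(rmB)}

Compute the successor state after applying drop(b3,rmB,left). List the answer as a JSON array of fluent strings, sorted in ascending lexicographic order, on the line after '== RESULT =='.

Compute (S \ del) ∪ add:
  pre ⊆ S: {carry(b3,left), robot_in(rmB)} ⊆ S  — applicable
  S \ del = {ball_in(b1,rmB), robot_in(rmB)}
  ∪ add   = {ball_in(b1,rmB), ball_in(b3,rmB), free(left), robot_in(rmB)}

== RESULT ==
["ball_in(b1,rmB)", "ball_in(b3,rmB)", "free(left)", "robot_in(rmB)"]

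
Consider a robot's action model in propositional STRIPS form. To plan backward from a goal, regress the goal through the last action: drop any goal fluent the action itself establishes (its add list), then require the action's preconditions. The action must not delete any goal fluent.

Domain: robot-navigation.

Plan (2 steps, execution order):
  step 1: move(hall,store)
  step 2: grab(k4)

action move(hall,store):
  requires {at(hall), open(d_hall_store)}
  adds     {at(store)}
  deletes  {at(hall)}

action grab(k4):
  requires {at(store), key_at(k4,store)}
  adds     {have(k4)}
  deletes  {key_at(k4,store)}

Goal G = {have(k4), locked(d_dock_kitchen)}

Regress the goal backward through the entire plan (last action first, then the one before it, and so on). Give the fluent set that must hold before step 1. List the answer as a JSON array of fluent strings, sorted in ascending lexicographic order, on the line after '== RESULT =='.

Regress step by step:
  through step 2 (grab(k4)): drop {have(k4)}, keep {locked(d_dock_kitchen)}, require {at(store), key_at(k4,store)}
    → {at(store), key_at(k4,store), locked(d_dock_kitchen)}
  through step 1 (move(hall,store)): drop {at(store)}, keep {key_at(k4,store), locked(d_dock_kitchen)}, require {at(hall), open(d_hall_store)}
    → {at(hall), key_at(k4,store), locked(d_dock_kitchen), open(d_hall_store)}

== RESULT ==
["at(hall)", "key_at(k4,store)", "locked(d_dock_kitchen)", "open(d_hall_store)"]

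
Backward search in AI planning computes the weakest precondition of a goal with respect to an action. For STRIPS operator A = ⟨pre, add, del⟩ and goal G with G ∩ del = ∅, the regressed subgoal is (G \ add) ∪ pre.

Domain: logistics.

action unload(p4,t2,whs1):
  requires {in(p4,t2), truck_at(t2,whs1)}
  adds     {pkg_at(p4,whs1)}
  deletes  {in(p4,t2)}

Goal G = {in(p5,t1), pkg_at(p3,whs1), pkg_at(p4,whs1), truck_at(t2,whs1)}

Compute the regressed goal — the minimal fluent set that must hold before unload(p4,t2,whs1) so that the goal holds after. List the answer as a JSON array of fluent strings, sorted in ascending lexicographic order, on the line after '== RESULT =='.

Regress:
  G ∩ del = {}  (empty — regression defined)
  G \ add = {in(p5,t1), pkg_at(p3,whs1), pkg_at(p4,whs1), truck_at(t2,whs1)} \ {pkg_at(p4,whs1)} = {in(p5,t1), pkg_at(p3,whs1), truck_at(t2,whs1)}
  ∪ pre   = {in(p5,t1), pkg_at(p3,whs1), truck_at(t2,whs1)} ∪ {in(p4,t2), truck_at(t2,whs1)}
          = {in(p4,t2), in(p5,t1), pkg_at(p3,whs1), truck_at(t2,whs1)}

== RESULT ==
["in(p4,t2)", "in(p5,t1)", "pkg_at(p3,whs1)", "truck_at(t2,whs1)"]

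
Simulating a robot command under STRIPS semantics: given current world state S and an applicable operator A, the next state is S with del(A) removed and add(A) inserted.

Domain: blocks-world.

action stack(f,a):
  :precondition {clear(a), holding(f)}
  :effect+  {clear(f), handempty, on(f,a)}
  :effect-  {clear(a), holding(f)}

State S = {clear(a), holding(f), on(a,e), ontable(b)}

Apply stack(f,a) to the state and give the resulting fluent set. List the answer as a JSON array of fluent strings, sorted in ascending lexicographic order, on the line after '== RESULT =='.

Progress:
  pre ⊆ S: {clear(a), holding(f)} ⊆ S  — applicable
  S \ del = {on(a,e), ontable(b)}
  ∪ add   = {clear(f), handempty, on(a,e), on(f,a), ontable(b)}

== RESULT ==
["clear(f)", "handempty", "on(a,e)", "on(f,a)", "ontable(b)"]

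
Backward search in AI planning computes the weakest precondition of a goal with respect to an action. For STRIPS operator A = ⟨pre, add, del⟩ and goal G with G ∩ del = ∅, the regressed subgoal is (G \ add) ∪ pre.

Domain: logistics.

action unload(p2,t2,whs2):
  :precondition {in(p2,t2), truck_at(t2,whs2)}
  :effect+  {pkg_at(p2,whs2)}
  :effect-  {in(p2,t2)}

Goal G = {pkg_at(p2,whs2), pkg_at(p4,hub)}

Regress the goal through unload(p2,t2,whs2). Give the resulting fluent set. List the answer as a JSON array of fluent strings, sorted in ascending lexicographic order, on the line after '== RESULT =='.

Compute (G \ add) ∪ pre:
  G ∩ del = {}  (empty — regression defined)
  G \ add = {pkg_at(p2,whs2), pkg_at(p4,hub)} \ {pkg_at(p2,whs2)} = {pkg_at(p4,hub)}
  ∪ pre   = {pkg_at(p4,hub)} ∪ {in(p2,t2), truck_at(t2,whs2)}
          = {in(p2,t2), pkg_at(p4,hub), truck_at(t2,whs2)}

== RESULT ==
["in(p2,t2)", "pkg_at(p4,hub)", "truck_at(t2,whs2)"]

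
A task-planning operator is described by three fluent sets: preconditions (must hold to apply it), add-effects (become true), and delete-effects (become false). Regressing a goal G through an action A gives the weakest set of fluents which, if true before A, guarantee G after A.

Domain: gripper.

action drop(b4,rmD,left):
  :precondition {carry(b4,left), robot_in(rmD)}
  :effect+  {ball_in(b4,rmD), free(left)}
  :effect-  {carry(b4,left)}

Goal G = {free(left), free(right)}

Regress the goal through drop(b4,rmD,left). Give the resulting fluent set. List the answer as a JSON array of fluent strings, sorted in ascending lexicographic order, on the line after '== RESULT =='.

Compute (G \ add) ∪ pre:
  G ∩ del = {}  (empty — regression defined)
  G \ add = {free(left), free(right)} \ {ball_in(b4,rmD), free(left)} = {free(right)}
  ∪ pre   = {free(right)} ∪ {carry(b4,left), robot_in(rmD)}
          = {carry(b4,left), free(right), robot_in(rmD)}

== RESULT ==
["carry(b4,left)", "free(right)", "robot_in(rmD)"]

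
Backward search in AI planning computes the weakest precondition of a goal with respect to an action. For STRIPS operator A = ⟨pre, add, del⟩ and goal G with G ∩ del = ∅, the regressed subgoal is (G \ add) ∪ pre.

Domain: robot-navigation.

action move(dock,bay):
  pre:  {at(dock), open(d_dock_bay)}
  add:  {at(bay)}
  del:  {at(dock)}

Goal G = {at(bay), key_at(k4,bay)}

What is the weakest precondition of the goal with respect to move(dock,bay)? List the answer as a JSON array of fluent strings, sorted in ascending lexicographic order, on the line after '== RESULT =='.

Regress:
  G ∩ del = {}  (empty — regression defined)
  G \ add = {at(bay), key_at(k4,bay)} \ {at(bay)} = {key_at(k4,bay)}
  ∪ pre   = {key_at(k4,bay)} ∪ {at(dock), open(d_dock_bay)}
          = {at(dock), key_at(k4,bay), open(d_dock_bay)}

== RESULT ==
["at(dock)", "key_at(k4,bay)", "open(d_dock_bay)"]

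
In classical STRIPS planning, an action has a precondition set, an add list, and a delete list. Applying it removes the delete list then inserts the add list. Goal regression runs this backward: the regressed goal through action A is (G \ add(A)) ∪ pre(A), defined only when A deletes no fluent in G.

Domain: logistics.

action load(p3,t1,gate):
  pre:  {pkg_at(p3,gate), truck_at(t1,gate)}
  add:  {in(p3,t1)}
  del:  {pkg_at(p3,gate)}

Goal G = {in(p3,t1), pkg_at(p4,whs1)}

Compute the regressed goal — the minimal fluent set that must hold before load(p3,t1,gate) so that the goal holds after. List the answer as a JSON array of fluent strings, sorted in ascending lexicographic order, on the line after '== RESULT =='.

Compute (G \ add) ∪ pre:
  G ∩ del = {}  (empty — regression defined)
  G \ add = {in(p3,t1), pkg_at(p4,whs1)} \ {in(p3,t1)} = {pkg_at(p4,whs1)}
  ∪ pre   = {pkg_at(p4,whs1)} ∪ {pkg_at(p3,gate), truck_at(t1,gate)}
          = {pkg_at(p3,gate), pkg_at(p4,whs1), truck_at(t1,gate)}

== RESULT ==
["pkg_at(p3,gate)", "pkg_at(p4,whs1)", "truck_at(t1,gate)"]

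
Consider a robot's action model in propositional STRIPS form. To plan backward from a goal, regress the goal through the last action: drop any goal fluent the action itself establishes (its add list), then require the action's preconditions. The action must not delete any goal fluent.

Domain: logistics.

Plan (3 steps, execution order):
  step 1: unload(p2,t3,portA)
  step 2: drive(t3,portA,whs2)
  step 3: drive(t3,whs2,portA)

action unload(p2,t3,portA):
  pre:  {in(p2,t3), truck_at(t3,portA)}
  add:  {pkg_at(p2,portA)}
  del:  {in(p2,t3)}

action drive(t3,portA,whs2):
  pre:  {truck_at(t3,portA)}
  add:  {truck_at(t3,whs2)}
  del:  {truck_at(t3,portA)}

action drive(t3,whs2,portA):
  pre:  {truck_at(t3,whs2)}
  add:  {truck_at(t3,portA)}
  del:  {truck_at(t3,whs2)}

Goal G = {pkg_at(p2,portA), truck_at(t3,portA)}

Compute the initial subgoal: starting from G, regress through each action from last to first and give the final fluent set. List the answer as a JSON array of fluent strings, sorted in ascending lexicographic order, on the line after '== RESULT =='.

Regress step by step:
  through step 3 (drive(t3,whs2,portA)): drop {truck_at(t3,portA)}, keep {pkg_at(p2,portA)}, require {truck_at(t3,whs2)}
    → {pkg_at(p2,portA), truck_at(t3,whs2)}
  through step 2 (drive(t3,portA,whs2)): drop {truck_at(t3,whs2)}, keep {pkg_at(p2,portA)}, require {truck_at(t3,portA)}
    → {pkg_at(p2,portA), truck_at(t3,portA)}
  through step 1 (unload(p2,t3,portA)): drop {pkg_at(p2,portA)}, keep {truck_at(t3,portA)}, require {in(p2,t3), truck_at(t3,portA)}
    → {in(p2,t3), truck_at(t3,portA)}

== RESULT ==
["in(p2,t3)", "truck_at(t3,portA)"]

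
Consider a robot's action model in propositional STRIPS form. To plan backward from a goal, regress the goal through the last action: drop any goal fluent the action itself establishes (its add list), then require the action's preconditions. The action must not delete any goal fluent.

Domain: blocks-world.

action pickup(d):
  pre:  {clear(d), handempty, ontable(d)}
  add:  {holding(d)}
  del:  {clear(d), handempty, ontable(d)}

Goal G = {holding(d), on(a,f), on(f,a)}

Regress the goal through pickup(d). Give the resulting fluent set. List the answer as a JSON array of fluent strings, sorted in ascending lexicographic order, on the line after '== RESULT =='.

Regress:
  G ∩ del = {}  (empty — regression defined)
  G \ add = {holding(d), on(a,f), on(f,a)} \ {holding(d)} = {on(a,f), on(f,a)}
  ∪ pre   = {on(a,f), on(f,a)} ∪ {clear(d), handempty, ontable(d)}
          = {clear(d), handempty, on(a,f), on(f,a), ontable(d)}

== RESULT ==
["clear(d)", "handempty", "on(a,f)", "on(f,a)", "ontable(d)"]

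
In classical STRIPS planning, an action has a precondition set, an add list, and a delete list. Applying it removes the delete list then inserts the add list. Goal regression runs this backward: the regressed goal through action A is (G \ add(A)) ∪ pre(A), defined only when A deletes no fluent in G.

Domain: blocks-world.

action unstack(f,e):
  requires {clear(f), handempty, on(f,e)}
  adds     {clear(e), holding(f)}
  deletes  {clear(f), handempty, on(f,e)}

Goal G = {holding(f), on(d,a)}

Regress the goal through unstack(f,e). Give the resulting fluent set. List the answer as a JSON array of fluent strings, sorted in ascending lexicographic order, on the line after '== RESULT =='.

Regress:
  G ∩ del = {}  (empty — regression defined)
  G \ add = {holding(f), on(d,a)} \ {clear(e), holding(f)} = {on(d,a)}
  ∪ pre   = {on(d,a)} ∪ {clear(f), handempty, on(f,e)}
          = {clear(f), handempty, on(d,a), on(f,e)}

== RESULT ==
["clear(f)", "handempty", "on(d,a)", "on(f,e)"]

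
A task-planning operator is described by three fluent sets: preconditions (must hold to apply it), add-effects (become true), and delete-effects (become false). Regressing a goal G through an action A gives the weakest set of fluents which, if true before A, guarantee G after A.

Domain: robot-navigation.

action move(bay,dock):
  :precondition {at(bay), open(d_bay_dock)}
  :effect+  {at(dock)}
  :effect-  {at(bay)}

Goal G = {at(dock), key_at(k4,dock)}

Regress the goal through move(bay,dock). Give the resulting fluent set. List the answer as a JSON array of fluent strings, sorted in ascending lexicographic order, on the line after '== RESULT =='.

Regress:
  G ∩ del = {}  (empty — regression defined)
  G \ add = {at(dock), key_at(k4,dock)} \ {at(dock)} = {key_at(k4,dock)}
  ∪ pre   = {key_at(k4,dock)} ∪ {at(bay), open(d_bay_dock)}
          = {at(bay), key_at(k4,dock), open(d_bay_dock)}

== RESULT ==
["at(bay)", "key_at(k4,dock)", "open(d_bay_dock)"]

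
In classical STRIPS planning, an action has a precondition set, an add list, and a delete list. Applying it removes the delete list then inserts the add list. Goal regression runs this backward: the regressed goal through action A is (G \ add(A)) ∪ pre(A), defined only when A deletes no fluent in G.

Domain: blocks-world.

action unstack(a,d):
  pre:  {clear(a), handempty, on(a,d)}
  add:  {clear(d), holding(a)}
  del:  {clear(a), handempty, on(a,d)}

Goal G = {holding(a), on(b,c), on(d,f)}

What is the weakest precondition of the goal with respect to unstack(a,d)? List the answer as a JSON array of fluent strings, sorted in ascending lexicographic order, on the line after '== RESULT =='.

Compute (G \ add) ∪ pre:
  G ∩ del = {}  (empty — regression defined)
  G \ add = {holding(a), on(b,c), on(d,f)} \ {clear(d), holding(a)} = {on(b,c), on(d,f)}
  ∪ pre   = {on(b,c), on(d,f)} ∪ {clear(a), handempty, on(a,d)}
          = {clear(a), handempty, on(a,d), on(b,c), on(d,f)}

== RESULT ==
["clear(a)", "handempty", "on(a,d)", "on(b,c)", "on(d,f)"]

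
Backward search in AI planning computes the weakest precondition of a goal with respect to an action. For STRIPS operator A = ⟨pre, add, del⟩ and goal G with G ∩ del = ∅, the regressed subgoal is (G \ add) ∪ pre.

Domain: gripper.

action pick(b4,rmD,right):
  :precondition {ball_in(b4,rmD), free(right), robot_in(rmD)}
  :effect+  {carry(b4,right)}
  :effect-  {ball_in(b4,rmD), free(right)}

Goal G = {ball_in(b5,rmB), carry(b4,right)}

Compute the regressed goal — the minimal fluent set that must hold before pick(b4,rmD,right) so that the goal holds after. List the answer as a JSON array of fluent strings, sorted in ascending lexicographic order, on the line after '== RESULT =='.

Regress:
  G ∩ del = {}  (empty — regression defined)
  G \ add = {ball_in(b5,rmB), carry(b4,right)} \ {carry(b4,right)} = {ball_in(b5,rmB)}
  ∪ pre   = {ball_in(b5,rmB)} ∪ {ball_in(b4,rmD), free(right), robot_in(rmD)}
          = {ball_in(b4,rmD), ball_in(b5,rmB), free(right), robot_in(rmD)}

== RESULT ==
["ball_in(b4,rmD)", "ball_in(b5,rmB)", "free(right)", "robot_in(rmD)"]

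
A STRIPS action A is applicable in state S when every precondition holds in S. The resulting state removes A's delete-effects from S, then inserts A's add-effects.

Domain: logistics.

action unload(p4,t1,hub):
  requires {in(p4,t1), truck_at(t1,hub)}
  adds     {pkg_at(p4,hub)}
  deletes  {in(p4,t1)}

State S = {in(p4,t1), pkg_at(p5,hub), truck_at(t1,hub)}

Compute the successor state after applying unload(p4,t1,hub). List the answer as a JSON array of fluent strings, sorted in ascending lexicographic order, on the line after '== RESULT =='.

Progress:
  pre ⊆ S: {in(p4,t1), truck_at(t1,hub)} ⊆ S  — applicable
  S \ del = {pkg_at(p5,hub), truck_at(t1,hub)}
  ∪ add   = {pkg_at(p4,hub), pkg_at(p5,hub), truck_at(t1,hub)}

== RESULT ==
["pkg_at(p4,hub)", "pkg_at(p5,hub)", "truck_at(t1,hub)"]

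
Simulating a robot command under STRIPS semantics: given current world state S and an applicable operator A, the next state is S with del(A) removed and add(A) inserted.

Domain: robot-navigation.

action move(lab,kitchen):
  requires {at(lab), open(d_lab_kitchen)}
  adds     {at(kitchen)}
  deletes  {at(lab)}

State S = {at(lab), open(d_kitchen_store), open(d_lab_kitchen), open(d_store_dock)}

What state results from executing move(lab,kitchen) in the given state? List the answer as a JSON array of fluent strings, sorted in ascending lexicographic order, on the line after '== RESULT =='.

Progress:
  pre ⊆ S: {at(lab), open(d_lab_kitchen)} ⊆ S  — applicable
  S \ del = {open(d_kitchen_store), open(d_lab_kitchen), open(d_store_dock)}
  ∪ add   = {at(kitchen), open(d_kitchen_store), open(d_lab_kitchen), open(d_store_dock)}

== RESULT ==
["at(kitchen)", "open(d_kitchen_store)", "open(d_lab_kitchen)", "open(d_store_dock)"]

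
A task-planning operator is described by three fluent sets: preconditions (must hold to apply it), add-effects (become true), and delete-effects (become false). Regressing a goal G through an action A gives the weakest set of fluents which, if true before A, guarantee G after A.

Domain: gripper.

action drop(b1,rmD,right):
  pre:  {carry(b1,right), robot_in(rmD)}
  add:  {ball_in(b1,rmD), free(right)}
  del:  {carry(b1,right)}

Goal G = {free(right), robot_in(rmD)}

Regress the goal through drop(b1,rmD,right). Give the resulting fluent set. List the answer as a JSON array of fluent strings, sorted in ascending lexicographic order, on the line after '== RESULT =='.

Regress:
  G ∩ del = {}  (empty — regression defined)
  G \ add = {free(right), robot_in(rmD)} \ {ball_in(b1,rmD), free(right)} = {robot_in(rmD)}
  ∪ pre   = {robot_in(rmD)} ∪ {carry(b1,right), robot_in(rmD)}
          = {carry(b1,right), robot_in(rmD)}

== RESULT ==
["carry(b1,right)", "robot_in(rmD)"]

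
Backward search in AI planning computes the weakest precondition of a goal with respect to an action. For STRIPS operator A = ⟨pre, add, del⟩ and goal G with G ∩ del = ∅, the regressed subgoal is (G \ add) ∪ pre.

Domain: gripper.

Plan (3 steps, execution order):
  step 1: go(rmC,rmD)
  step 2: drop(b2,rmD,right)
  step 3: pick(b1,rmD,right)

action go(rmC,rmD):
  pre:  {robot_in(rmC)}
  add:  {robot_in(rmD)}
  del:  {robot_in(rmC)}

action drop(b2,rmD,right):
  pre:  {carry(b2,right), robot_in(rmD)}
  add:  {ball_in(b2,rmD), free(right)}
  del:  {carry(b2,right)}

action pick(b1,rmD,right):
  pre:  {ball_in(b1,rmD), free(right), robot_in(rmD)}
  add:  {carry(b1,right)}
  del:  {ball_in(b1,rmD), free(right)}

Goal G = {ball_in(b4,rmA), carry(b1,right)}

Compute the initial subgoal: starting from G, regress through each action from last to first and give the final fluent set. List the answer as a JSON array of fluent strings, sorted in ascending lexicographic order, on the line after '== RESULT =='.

Work backward from the goal:
  through step 3 (pick(b1,rmD,right)): drop {carry(b1,right)}, keep {ball_in(b4,rmA)}, require {ball_in(b1,rmD), free(right), robot_in(rmD)}
    → {ball_in(b1,rmD), ball_in(b4,rmA), free(right), robot_in(rmD)}
  through step 2 (drop(b2,rmD,right)): drop {free(right)}, keep {ball_in(b1,rmD), ball_in(b4,rmA), robot_in(rmD)}, require {carry(b2,right), robot_in(rmD)}
    → {ball_in(b1,rmD), ball_in(b4,rmA), carry(b2,right), robot_in(rmD)}
  through step 1 (go(rmC,rmD)): drop {robot_in(rmD)}, keep {ball_in(b1,rmD), ball_in(b4,rmA), carry(b2,right)}, require {robot_in(rmC)}
    → {ball_in(b1,rmD), ball_in(b4,rmA), carry(b2,right), robot_in(rmC)}

== RESULT ==
["ball_in(b1,rmD)", "ball_in(b4,rmA)", "carry(b2,right)", "robot_in(rmC)"]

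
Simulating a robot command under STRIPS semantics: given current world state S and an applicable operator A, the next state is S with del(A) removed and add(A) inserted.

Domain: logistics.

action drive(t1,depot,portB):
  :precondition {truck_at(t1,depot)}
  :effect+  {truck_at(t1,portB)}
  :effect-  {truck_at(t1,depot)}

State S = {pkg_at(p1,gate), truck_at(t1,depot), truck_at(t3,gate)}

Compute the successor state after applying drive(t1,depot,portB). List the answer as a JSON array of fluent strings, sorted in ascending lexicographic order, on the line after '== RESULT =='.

Compute (S \ del) ∪ add:
  pre ⊆ S: {truck_at(t1,depot)} ⊆ S  — applicable
  S \ del = {pkg_at(p1,gate), truck_at(t3,gate)}
  ∪ add   = {pkg_at(p1,gate), truck_at(t1,portB), truck_at(t3,gate)}

== RESULT ==
["pkg_at(p1,gate)", "truck_at(t1,portB)", "truck_at(t3,gate)"]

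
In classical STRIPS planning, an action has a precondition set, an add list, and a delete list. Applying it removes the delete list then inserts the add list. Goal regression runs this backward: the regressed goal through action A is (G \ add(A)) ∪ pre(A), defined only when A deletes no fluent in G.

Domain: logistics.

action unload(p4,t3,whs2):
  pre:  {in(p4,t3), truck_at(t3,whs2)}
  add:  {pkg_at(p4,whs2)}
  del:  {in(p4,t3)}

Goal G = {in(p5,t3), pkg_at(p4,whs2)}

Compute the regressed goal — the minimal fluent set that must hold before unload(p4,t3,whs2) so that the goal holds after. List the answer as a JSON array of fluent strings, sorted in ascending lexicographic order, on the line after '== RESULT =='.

Regress:
  G ∩ del = {}  (empty — regression defined)
  G \ add = {in(p5,t3), pkg_at(p4,whs2)} \ {pkg_at(p4,whs2)} = {in(p5,t3)}
  ∪ pre   = {in(p5,t3)} ∪ {in(p4,t3), truck_at(t3,whs2)}
          = {in(p4,t3), in(p5,t3), truck_at(t3,whs2)}

== RESULT ==
["in(p4,t3)", "in(p5,t3)", "truck_at(t3,whs2)"]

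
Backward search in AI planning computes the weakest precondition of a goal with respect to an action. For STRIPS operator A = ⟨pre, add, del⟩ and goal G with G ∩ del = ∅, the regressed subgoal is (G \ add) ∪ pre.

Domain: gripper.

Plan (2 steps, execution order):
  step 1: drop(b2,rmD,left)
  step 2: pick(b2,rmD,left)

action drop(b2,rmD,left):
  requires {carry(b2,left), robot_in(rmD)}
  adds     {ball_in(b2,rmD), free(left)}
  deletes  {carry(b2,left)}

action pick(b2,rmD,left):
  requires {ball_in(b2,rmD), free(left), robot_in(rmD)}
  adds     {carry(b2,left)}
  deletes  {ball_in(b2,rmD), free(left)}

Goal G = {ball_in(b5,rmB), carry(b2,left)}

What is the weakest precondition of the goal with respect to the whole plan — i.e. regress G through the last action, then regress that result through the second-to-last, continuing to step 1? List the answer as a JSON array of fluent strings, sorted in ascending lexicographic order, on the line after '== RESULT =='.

Work backward from the goal:
  through step 2 (pick(b2,rmD,left)): drop {carry(b2,left)}, keep {ball_in(b5,rmB)}, require {ball_in(b2,rmD), free(left), robot_in(rmD)}
    → {ball_in(b2,rmD), ball_in(b5,rmB), free(left), robot_in(rmD)}
  through step 1 (drop(b2,rmD,left)): drop {ball_in(b2,rmD), free(left)}, keep {ball_in(b5,rmB), robot_in(rmD)}, require {carry(b2,left), robot_in(rmD)}
    → {ball_in(b5,rmB), carry(b2,left), robot_in(rmD)}

== RESULT ==
["ball_in(b5,rmB)", "carry(b2,left)", "robot_in(rmD)"]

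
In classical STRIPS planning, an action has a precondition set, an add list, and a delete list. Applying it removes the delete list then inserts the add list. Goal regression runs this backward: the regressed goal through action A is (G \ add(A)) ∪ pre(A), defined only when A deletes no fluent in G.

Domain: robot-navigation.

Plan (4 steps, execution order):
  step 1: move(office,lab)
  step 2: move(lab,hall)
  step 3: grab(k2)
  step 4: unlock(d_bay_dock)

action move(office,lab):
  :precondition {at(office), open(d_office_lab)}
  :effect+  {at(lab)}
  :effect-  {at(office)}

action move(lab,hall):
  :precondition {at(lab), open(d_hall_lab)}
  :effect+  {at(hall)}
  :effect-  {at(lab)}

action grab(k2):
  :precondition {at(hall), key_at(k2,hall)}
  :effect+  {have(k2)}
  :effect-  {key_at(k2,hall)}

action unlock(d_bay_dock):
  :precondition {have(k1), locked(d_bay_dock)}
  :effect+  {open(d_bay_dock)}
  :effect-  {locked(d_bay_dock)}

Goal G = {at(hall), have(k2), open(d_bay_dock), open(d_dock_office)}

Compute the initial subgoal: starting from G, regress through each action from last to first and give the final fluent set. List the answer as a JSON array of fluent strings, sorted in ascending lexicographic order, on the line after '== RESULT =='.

Regress step by step:
  through step 4 (unlock(d_bay_dock)): drop {open(d_bay_dock)}, keep {at(hall), have(k2), open(d_dock_office)}, require {have(k1), locked(d_bay_dock)}
    → {at(hall), have(k1), have(k2), locked(d_bay_dock), open(d_dock_office)}
  through step 3 (grab(k2)): drop {have(k2)}, keep {at(hall), have(k1), locked(d_bay_dock), open(d_dock_office)}, require {at(hall), key_at(k2,hall)}
    → {at(hall), have(k1), key_at(k2,hall), locked(d_bay_dock), open(d_dock_office)}
  through step 2 (move(lab,hall)): drop {at(hall)}, keep {have(k1), key_at(k2,hall), locked(d_bay_dock), open(d_dock_office)}, require {at(lab), open(d_hall_lab)}
    → {at(lab), have(k1), key_at(k2,hall), locked(d_bay_dock), open(d_dock_office), open(d_hall_lab)}
  through step 1 (move(office,lab)): drop {at(lab)}, keep {have(k1), key_at(k2,hall), locked(d_bay_dock), open(d_dock_office), open(d_hall_lab)}, require {at(office), open(d_office_lab)}
    → {at(office), have(k1), key_at(k2,hall), locked(d_bay_dock), open(d_dock_office), open(d_hall_lab), open(d_office_lab)}

== RESULT ==
["at(office)", "have(k1)", "key_at(k2,hall)", "locked(d_bay_dock)", "open(d_dock_office)", "open(d_hall_lab)", "open(d_office_lab)"]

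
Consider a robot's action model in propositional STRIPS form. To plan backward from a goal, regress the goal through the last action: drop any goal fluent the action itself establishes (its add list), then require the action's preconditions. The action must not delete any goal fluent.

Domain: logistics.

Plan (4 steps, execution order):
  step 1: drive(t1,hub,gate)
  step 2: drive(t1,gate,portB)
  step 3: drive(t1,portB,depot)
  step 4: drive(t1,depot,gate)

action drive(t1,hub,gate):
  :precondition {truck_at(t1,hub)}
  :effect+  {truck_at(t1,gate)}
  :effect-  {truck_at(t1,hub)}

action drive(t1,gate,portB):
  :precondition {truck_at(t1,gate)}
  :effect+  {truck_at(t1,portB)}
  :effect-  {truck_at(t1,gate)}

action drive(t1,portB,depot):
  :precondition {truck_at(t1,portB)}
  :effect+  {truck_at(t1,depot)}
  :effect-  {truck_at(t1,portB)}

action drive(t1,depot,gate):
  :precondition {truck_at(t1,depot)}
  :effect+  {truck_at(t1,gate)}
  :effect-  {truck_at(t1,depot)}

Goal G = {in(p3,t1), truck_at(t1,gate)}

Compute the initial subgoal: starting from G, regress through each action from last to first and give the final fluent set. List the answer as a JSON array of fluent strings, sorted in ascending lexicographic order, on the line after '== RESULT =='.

Regress step by step:
  through step 4 (drive(t1,depot,gate)): drop {truck_at(t1,gate)}, keep {in(p3,t1)}, require {truck_at(t1,depot)}
    → {in(p3,t1), truck_at(t1,depot)}
  through step 3 (drive(t1,portB,depot)): drop {truck_at(t1,depot)}, keep {in(p3,t1)}, require {truck_at(t1,portB)}
    → {in(p3,t1), truck_at(t1,portB)}
  through step 2 (drive(t1,gate,portB)): drop {truck_at(t1,portB)}, keep {in(p3,t1)}, require {truck_at(t1,gate)}
    → {in(p3,t1), truck_at(t1,gate)}
  through step 1 (drive(t1,hub,gate)): drop {truck_at(t1,gate)}, keep {in(p3,t1)}, require {truck_at(t1,hub)}
    → {in(p3,t1), truck_at(t1,hub)}

== RESULT ==
["in(p3,t1)", "truck_at(t1,hub)"]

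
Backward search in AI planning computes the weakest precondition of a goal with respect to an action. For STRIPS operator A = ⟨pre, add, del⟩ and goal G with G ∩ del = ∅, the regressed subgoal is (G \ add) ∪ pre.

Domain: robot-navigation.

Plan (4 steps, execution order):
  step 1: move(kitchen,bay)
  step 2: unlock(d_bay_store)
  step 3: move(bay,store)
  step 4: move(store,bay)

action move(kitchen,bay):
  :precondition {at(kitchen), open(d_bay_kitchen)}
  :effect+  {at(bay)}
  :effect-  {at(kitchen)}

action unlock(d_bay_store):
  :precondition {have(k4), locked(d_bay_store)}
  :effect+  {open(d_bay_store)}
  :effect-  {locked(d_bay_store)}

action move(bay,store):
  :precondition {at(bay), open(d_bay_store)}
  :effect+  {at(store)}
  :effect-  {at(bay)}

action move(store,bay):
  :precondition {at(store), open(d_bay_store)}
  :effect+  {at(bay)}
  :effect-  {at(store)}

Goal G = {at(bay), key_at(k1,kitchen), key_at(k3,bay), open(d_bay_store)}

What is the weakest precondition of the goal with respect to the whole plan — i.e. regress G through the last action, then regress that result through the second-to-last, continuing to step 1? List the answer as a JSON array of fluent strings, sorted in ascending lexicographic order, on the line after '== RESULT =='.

Regress step by step:
  through step 4 (move(store,bay)): drop {at(bay)}, keep {key_at(k1,kitchen), key_at(k3,bay), open(d_bay_store)}, require {at(store), open(d_bay_store)}
    → {at(store), key_at(k1,kitchen), key_at(k3,bay), open(d_bay_store)}
  through step 3 (move(bay,store)): drop {at(store)}, keep {key_at(k1,kitchen), key_at(k3,bay), open(d_bay_store)}, require {at(bay), open(d_bay_store)}
    → {at(bay), key_at(k1,kitchen), key_at(k3,bay), open(d_bay_store)}
  through step 2 (unlock(d_bay_store)): drop {open(d_bay_store)}, keep {at(bay), key_at(k1,kitchen), key_at(k3,bay)}, require {have(k4), locked(d_bay_store)}
    → {at(bay), have(k4), key_at(k1,kitchen), key_at(k3,bay), locked(d_bay_store)}
  through step 1 (move(kitchen,bay)): drop {at(bay)}, keep {have(k4), key_at(k1,kitchen), key_at(k3,bay), locked(d_bay_store)}, require {at(kitchen), open(d_bay_kitchen)}
    → {at(kitchen), have(k4), key_at(k1,kitchen), key_at(k3,bay), locked(d_bay_store), open(d_bay_kitchen)}

== RESULT ==
["at(kitchen)", "have(k4)", "key_at(k1,kitchen)", "key_at(k3,bay)", "locked(d_bay_store)", "open(d_bay_kitchen)"]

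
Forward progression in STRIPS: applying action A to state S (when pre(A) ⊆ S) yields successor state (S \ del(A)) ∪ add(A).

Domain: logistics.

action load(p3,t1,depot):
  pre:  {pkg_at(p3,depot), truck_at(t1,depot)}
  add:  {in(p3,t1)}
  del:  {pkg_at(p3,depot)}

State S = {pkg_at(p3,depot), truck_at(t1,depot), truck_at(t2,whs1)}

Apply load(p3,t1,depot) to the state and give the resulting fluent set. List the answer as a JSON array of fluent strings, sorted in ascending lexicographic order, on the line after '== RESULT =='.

Compute (S \ del) ∪ add:
  pre ⊆ S: {pkg_at(p3,depot), truck_at(t1,depot)} ⊆ S  — applicable
  S \ del = {truck_at(t1,depot), truck_at(t2,whs1)}
  ∪ add   = {in(p3,t1), truck_at(t1,depot), truck_at(t2,whs1)}

== RESULT ==
["in(p3,t1)", "truck_at(t1,depot)", "truck_at(t2,whs1)"]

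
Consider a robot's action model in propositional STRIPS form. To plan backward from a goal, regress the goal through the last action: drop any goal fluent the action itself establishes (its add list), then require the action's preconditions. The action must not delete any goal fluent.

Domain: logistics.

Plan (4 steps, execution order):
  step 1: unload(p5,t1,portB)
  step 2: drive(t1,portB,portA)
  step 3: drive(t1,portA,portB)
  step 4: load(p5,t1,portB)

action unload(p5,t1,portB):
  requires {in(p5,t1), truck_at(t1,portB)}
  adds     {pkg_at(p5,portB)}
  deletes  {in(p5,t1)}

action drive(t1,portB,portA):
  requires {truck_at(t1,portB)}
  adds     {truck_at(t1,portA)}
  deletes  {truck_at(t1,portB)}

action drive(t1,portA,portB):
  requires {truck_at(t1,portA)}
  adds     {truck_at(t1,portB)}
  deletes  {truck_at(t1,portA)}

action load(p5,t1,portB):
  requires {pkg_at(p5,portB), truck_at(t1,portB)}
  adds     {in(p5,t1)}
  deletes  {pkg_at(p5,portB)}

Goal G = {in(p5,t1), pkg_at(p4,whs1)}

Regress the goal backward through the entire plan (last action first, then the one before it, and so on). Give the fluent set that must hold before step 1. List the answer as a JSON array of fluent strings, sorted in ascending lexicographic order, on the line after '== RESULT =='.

Work backward from the goal:
  through step 4 (load(p5,t1,portB)): drop {in(p5,t1)}, keep {pkg_at(p4,whs1)}, require {pkg_at(p5,portB), truck_at(t1,portB)}
    → {pkg_at(p4,whs1), pkg_at(p5,portB), truck_at(t1,portB)}
  through step 3 (drive(t1,portA,portB)): drop {truck_at(t1,portB)}, keep {pkg_at(p4,whs1), pkg_at(p5,portB)}, require {truck_at(t1,portA)}
    → {pkg_at(p4,whs1), pkg_at(p5,portB), truck_at(t1,portA)}
  through step 2 (drive(t1,portB,portA)): drop {truck_at(t1,portA)}, keep {pkg_at(p4,whs1), pkg_at(p5,portB)}, require {truck_at(t1,portB)}
    → {pkg_at(p4,whs1), pkg_at(p5,portB), truck_at(t1,portB)}
  through step 1 (unload(p5,t1,portB)): drop {pkg_at(p5,portB)}, keep {pkg_at(p4,whs1), truck_at(t1,portB)}, require {in(p5,t1), truck_at(t1,portB)}
    → {in(p5,t1), pkg_at(p4,whs1), truck_at(t1,portB)}

== RESULT ==
["in(p5,t1)", "pkg_at(p4,whs1)", "truck_at(t1,portB)"]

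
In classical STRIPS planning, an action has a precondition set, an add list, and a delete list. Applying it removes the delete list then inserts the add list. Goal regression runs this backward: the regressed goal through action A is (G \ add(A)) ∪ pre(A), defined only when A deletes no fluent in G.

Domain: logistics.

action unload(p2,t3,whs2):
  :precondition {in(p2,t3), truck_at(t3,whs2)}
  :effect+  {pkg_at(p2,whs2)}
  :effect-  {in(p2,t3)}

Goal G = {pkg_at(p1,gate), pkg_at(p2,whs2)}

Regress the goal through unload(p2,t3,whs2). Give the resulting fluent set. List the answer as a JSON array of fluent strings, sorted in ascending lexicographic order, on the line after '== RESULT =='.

Regress:
  G ∩ del = {}  (empty — regression defined)
  G \ add = {pkg_at(p1,gate), pkg_at(p2,whs2)} \ {pkg_at(p2,whs2)} = {pkg_at(p1,gate)}
  ∪ pre   = {pkg_at(p1,gate)} ∪ {in(p2,t3), truck_at(t3,whs2)}
          = {in(p2,t3), pkg_at(p1,gate), truck_at(t3,whs2)}

== RESULT ==
["in(p2,t3)", "pkg_at(p1,gate)", "truck_at(t3,whs2)"]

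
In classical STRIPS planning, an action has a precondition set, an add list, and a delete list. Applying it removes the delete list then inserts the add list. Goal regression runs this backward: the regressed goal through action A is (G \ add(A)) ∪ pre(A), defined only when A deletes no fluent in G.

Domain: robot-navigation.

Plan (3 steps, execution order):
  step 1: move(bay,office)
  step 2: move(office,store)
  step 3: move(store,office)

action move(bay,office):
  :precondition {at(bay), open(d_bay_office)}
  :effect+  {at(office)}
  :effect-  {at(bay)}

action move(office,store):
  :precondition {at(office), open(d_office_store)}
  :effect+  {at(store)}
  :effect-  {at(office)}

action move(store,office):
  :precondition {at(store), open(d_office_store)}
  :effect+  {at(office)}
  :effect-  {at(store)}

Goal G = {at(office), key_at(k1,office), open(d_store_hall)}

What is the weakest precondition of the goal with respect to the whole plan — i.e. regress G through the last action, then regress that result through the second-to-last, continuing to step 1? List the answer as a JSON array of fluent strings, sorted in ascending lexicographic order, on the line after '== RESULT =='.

Work backward from the goal:
  through step 3 (move(store,office)): drop {at(office)}, keep {key_at(k1,office), open(d_store_hall)}, require {at(store), open(d_office_store)}
    → {at(store), key_at(k1,office), open(d_office_store), open(d_store_hall)}
  through step 2 (move(office,store)): drop {at(store)}, keep {key_at(k1,office), open(d_office_store), open(d_store_hall)}, require {at(office), open(d_office_store)}
    → {at(office), key_at(k1,office), open(d_office_store), open(d_store_hall)}
  through step 1 (move(bay,office)): drop {at(office)}, keep {key_at(k1,office), open(d_office_store), open(d_store_hall)}, require {at(bay), open(d_bay_office)}
    → {at(bay), key_at(k1,office), open(d_bay_office), open(d_office_store), open(d_store_hall)}

== RESULT ==
["at(bay)", "key_at(k1,office)", "open(d_bay_office)", "open(d_office_store)", "open(d_store_hall)"]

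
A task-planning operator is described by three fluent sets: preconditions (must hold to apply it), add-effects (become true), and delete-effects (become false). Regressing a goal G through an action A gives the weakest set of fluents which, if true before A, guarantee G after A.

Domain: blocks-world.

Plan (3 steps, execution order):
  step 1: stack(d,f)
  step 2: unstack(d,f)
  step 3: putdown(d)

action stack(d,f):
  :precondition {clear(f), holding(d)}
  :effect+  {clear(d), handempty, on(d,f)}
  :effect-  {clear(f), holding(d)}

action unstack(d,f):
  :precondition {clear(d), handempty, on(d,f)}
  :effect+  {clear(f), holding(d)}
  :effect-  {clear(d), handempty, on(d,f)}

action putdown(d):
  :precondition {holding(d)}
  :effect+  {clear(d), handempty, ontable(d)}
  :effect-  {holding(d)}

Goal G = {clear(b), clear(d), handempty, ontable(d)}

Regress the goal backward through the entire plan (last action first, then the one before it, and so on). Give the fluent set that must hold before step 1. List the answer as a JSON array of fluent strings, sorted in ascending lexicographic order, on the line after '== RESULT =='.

Work backward from the goal:
  through step 3 (putdown(d)): drop {clear(d), handempty, ontable(d)}, keep {clear(b)}, require {holding(d)}
    → {clear(b), holding(d)}
  through step 2 (unstack(d,f)): drop {holding(d)}, keep {clear(b)}, require {clear(d), handempty, on(d,f)}
    → {clear(b), clear(d), handempty, on(d,f)}
  through step 1 (stack(d,f)): drop {clear(d), handempty, on(d,f)}, keep {clear(b)}, require {clear(f), holding(d)}
    → {clear(b), clear(f), holding(d)}

== RESULT ==
["clear(b)", "clear(f)", "holding(d)"]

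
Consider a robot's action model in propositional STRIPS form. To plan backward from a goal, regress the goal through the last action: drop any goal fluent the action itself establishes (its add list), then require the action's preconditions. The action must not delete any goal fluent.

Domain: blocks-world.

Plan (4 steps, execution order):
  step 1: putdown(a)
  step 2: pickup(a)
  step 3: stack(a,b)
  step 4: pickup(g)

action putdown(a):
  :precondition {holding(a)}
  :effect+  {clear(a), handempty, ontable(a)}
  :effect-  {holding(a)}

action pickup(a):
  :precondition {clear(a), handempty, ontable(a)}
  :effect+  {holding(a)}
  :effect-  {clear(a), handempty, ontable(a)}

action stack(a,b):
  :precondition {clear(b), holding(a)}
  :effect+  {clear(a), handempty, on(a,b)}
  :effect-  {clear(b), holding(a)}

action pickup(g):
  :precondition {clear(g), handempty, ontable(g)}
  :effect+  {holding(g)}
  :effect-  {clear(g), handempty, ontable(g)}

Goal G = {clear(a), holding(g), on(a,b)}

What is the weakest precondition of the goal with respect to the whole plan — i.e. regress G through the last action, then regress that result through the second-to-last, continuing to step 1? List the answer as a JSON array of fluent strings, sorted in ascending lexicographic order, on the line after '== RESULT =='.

Work backward from the goal:
  through step 4 (pickup(g)): drop {holding(g)}, keep {clear(a), on(a,b)}, require {clear(g), handempty, ontable(g)}
    → {clear(a), clear(g), handempty, on(a,b), ontable(g)}
  through step 3 (stack(a,b)): drop {clear(a), handempty, on(a,b)}, keep {clear(g), ontable(g)}, require {clear(b), holding(a)}
    → {clear(b), clear(g), holding(a), ontable(g)}
  through step 2 (pickup(a)): drop {holding(a)}, keep {clear(b), clear(g), ontable(g)}, require {clear(a), handempty, ontable(a)}
    → {clear(a), clear(b), clear(g), handempty, ontable(a), ontable(g)}
  through step 1 (putdown(a)): drop {clear(a), handempty, ontable(a)}, keep {clear(b), clear(g), ontable(g)}, require {holding(a)}
    → {clear(b), clear(g), holding(a), ontable(g)}

== RESULT ==
["clear(b)", "clear(g)", "holding(a)", "ontable(g)"]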